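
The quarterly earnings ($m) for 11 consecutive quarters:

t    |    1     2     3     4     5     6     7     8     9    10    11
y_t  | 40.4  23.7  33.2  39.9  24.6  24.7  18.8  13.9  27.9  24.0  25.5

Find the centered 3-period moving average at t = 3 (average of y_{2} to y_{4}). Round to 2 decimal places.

Sum of periods 2–4: 23.7 + 33.2 + 39.9 = 96.8
Divide by 3: 96.8 / 3 = 32.27

32.27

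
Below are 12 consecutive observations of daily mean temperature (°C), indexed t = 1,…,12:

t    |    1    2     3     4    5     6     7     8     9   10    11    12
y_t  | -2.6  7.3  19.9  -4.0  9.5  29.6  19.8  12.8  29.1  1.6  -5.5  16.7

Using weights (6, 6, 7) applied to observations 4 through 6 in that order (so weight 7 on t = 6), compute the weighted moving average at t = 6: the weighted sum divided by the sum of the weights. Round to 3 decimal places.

Weighted sum: 6·-4.0 + 6·9.5 + 7·29.6 = -24.0 + 57.0 + 207.2 = 240.2
Weight total: 6 + 6 + 7 = 19
WMA = 240.2 / 19 = 12.642

12.642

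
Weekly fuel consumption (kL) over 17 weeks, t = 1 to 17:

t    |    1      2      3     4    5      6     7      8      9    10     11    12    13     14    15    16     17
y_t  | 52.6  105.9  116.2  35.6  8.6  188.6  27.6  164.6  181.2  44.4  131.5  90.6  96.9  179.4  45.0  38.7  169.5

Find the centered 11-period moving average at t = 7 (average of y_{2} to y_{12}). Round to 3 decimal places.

Sum of periods 2–12: 105.9 + 116.2 + 35.6 + 8.6 + 188.6 + 27.6 + 164.6 + 181.2 + 44.4 + 131.5 + 90.6 = 1094.8
Divide by 11: 1094.8 / 11 = 99.527

99.527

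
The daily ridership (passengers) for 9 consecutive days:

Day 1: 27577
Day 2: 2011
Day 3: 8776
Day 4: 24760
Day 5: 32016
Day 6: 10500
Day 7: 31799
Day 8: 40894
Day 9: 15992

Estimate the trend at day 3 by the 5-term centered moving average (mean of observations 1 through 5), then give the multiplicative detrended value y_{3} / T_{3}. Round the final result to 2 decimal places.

0.46

Trend T_3 = (27577 + 2011 + 8776 + 24760 + 32016) / 5 = 95140/5 = 19028.0000
Ratio to trend: 8776 / 19028.0000 = 0.46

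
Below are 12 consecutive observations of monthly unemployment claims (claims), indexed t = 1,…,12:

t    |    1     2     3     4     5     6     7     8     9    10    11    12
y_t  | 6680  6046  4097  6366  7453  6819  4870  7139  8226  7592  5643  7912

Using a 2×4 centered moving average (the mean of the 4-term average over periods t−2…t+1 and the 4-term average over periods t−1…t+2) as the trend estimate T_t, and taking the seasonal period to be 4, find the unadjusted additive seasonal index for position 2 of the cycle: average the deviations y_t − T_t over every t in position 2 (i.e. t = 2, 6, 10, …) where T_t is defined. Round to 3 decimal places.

Season position 2 occurs at t = 6, 10 (where T_t is defined).
t=6: T_6 = 6473.62500; y_6 − T_6 = 6819 − 6473.62500 = 345.37500
t=10: T_10 = 7246.62500; y_10 − T_10 = 7592 − 7246.62500 = 345.37500
Mean deviation: (345.37500 + 345.37500) / 2 = 345.375

345.375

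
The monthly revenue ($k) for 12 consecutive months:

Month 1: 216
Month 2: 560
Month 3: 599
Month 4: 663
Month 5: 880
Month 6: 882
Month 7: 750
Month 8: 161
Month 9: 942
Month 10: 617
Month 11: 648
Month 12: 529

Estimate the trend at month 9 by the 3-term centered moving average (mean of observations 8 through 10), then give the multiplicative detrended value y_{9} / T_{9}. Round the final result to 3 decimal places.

Trend T_9 = (161 + 942 + 617) / 3 = 1720/3 = 573.33333
Ratio to trend: 942 / 573.33333 = 1.643

1.643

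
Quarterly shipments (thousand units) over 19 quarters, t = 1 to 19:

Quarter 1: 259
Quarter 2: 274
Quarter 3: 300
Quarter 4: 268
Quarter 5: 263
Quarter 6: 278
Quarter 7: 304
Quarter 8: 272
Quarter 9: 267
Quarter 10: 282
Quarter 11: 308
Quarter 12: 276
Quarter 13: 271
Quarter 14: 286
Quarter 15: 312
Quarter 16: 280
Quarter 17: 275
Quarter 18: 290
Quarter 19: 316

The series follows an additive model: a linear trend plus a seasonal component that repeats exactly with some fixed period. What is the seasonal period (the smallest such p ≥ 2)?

4

First differences y_{t+1} − y_t: 15, 26, -32, -5, 15, 26, -32, -5, 15, 26, …
The difference pattern repeats every 4 terms and not for any smaller step, so p = 4.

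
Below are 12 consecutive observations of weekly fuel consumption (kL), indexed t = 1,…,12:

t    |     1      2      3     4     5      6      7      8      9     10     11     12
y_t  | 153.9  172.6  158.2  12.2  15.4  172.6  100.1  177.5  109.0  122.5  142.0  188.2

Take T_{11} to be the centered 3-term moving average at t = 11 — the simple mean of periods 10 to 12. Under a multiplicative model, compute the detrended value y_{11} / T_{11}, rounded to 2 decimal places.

0.94

Trend T_11 = (122.5 + 142.0 + 188.2) / 3 = 452.7/3 = 150.9000
Ratio to trend: 142.0 / 150.9000 = 0.94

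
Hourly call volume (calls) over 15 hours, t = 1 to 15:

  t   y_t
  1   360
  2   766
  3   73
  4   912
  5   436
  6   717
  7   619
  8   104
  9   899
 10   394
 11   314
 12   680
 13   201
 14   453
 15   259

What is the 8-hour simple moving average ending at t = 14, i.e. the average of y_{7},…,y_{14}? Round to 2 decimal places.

Sum of periods 7–14: 619 + 104 + 899 + 394 + 314 + 680 + 201 + 453 = 3664
Divide by 8: 3664 / 8 = 458.00

458.00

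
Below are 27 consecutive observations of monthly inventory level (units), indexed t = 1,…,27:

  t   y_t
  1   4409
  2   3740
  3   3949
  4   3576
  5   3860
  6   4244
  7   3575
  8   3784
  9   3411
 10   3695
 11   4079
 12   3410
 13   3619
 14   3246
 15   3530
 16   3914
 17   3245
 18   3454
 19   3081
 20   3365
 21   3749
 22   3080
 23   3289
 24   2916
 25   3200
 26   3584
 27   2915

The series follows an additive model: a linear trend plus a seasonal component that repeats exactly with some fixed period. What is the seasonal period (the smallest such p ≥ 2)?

5

First differences y_{t+1} − y_t: -669, 209, -373, 284, 384, -669, 209, -373, 284, 384, -669, 209, …
The difference pattern repeats every 5 terms and not for any smaller step, so p = 5.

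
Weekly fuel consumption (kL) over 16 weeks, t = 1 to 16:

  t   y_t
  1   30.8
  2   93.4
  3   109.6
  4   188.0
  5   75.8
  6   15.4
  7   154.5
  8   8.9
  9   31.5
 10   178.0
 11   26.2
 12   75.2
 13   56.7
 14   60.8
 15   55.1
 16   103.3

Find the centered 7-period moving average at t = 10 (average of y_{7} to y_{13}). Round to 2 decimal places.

75.86

Sum of periods 7–13: 154.5 + 8.9 + 31.5 + 178.0 + 26.2 + 75.2 + 56.7 = 531.0
Divide by 7: 531.0 / 7 = 75.86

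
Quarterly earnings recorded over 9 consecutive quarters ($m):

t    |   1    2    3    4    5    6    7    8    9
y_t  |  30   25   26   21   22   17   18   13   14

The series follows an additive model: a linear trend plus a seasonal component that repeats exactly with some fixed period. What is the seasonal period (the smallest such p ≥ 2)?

First differences y_{t+1} − y_t: -5, 1, -5, 1, -5, 1, …
The difference pattern repeats every 2 terms and not for any smaller step, so p = 2.

2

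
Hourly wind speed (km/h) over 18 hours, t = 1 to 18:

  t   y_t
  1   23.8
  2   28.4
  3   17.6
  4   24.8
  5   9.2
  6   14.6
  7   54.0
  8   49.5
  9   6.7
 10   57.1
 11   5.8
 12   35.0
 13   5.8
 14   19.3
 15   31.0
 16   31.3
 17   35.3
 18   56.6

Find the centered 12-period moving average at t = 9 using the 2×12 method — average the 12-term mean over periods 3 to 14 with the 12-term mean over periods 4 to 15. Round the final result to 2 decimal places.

Sum over 3–14: 17.6 + 24.8 + 9.2 + 14.6 + 54.0 + 49.5 + 6.7 + 57.1 + 5.8 + 35.0 + 5.8 + 19.3 = 299.4
Sum over 4–15: 24.8 + 9.2 + 14.6 + 54.0 + 49.5 + 6.7 + 57.1 + 5.8 + 35.0 + 5.8 + 19.3 + 31.0 = 312.8
CMA at t=9 = (299.4 + 312.8) / (2·12) = 612.2 / 24 = 25.51

25.51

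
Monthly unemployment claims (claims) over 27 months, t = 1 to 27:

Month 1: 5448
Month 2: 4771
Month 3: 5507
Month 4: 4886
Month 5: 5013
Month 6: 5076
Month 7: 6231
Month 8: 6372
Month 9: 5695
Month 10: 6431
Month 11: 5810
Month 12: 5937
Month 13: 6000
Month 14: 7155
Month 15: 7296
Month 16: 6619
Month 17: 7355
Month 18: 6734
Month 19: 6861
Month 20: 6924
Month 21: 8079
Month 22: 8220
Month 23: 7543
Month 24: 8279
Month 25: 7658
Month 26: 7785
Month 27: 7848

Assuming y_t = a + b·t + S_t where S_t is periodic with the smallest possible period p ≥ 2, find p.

7

First differences y_{t+1} − y_t: -677, 736, -621, 127, 63, 1155, 141, -677, 736, -621, 127, 63, 1155, 141, -677, 736, …
The difference pattern repeats every 7 terms and not for any smaller step, so p = 7.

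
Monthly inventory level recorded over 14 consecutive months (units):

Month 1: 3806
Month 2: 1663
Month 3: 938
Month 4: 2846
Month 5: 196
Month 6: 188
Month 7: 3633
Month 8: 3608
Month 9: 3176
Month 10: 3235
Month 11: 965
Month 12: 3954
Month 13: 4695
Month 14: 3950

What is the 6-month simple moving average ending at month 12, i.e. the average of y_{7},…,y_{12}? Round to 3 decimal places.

3095.167

Sum of periods 7–12: 3633 + 3608 + 3176 + 3235 + 965 + 3954 = 18571
Divide by 6: 18571 / 6 = 3095.167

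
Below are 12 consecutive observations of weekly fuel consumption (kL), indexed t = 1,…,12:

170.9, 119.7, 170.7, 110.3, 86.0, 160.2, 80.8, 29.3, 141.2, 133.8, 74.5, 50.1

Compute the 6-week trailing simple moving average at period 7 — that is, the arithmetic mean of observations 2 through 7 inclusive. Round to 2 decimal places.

121.28

Sum of periods 2–7: 119.7 + 170.7 + 110.3 + 86.0 + 160.2 + 80.8 = 727.7
Divide by 6: 727.7 / 6 = 121.28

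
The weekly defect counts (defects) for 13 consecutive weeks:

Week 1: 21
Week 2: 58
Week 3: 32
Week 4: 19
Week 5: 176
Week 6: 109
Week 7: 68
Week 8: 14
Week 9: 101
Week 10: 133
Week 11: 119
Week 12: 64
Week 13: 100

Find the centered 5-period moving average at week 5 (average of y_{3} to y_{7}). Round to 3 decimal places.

80.800

Sum of periods 3–7: 32 + 19 + 176 + 109 + 68 = 404
Divide by 5: 404 / 5 = 80.800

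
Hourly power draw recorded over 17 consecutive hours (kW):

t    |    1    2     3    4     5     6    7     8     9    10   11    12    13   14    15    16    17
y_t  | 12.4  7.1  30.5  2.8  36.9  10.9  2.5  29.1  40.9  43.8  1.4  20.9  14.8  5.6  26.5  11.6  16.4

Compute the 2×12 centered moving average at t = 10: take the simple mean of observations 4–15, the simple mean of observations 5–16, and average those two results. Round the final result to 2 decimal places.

Sum over 4–15: 2.8 + 36.9 + 10.9 + 2.5 + 29.1 + 40.9 + 43.8 + 1.4 + 20.9 + 14.8 + 5.6 + 26.5 = 236.1
Sum over 5–16: 36.9 + 10.9 + 2.5 + 29.1 + 40.9 + 43.8 + 1.4 + 20.9 + 14.8 + 5.6 + 26.5 + 11.6 = 244.9
CMA at t=10 = (236.1 + 244.9) / (2·12) = 481.0 / 24 = 20.04

20.04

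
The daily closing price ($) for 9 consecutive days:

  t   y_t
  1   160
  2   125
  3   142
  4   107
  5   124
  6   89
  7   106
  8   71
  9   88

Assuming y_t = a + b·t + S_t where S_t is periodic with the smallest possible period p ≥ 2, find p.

2

First differences y_{t+1} − y_t: -35, 17, -35, 17, -35, 17, …
The difference pattern repeats every 2 terms and not for any smaller step, so p = 2.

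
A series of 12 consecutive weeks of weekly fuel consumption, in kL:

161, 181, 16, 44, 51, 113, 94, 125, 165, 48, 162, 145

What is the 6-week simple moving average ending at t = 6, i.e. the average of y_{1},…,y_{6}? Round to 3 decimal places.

Sum of periods 1–6: 161 + 181 + 16 + 44 + 51 + 113 = 566
Divide by 6: 566 / 6 = 94.333

94.333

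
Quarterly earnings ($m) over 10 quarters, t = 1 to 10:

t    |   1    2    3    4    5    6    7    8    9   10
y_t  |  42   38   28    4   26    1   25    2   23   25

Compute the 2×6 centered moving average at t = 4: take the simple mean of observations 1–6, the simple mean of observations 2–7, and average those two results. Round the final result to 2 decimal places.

Sum over 1–6: 42 + 38 + 28 + 4 + 26 + 1 = 139
Sum over 2–7: 38 + 28 + 4 + 26 + 1 + 25 = 122
CMA at t=4 = (139 + 122) / (2·6) = 261 / 12 = 21.75

21.75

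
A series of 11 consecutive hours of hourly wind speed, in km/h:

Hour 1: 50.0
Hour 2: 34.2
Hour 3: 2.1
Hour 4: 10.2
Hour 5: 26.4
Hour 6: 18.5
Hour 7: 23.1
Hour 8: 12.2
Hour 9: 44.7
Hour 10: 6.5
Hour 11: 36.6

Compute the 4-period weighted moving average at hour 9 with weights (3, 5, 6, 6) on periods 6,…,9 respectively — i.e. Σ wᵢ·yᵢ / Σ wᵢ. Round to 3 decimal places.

25.620

Weighted sum: 3·18.5 + 5·23.1 + 6·12.2 + 6·44.7 = 55.5 + 115.5 + 73.2 + 268.2 = 512.4
Weight total: 3 + 5 + 6 + 6 = 20
WMA = 512.4 / 20 = 25.620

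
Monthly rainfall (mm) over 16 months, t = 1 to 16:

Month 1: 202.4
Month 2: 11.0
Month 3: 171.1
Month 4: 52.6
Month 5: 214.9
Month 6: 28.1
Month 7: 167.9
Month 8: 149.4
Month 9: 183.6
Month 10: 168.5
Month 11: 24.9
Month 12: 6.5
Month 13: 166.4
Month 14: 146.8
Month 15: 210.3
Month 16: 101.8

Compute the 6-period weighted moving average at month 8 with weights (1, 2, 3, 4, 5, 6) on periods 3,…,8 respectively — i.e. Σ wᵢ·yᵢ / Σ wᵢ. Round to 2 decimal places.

Weighted sum: 1·171.1 + 2·52.6 + 3·214.9 + 4·28.1 + 5·167.9 + 6·149.4 = 171.1 + 105.2 + 644.7 + 112.4 + 839.5 + 896.4 = 2769.3
Weight total: 1 + 2 + 3 + 4 + 5 + 6 = 21
WMA = 2769.3 / 21 = 131.87

131.87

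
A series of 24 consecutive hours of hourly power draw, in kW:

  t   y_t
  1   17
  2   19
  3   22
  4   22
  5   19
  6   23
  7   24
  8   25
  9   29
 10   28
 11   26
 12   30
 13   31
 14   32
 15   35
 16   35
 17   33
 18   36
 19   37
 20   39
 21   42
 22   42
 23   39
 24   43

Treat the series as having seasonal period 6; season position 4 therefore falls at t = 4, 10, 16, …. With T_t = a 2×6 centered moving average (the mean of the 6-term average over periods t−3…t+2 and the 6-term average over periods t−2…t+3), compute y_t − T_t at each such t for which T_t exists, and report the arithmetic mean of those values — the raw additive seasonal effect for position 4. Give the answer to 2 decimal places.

0.78

Season position 4 occurs at t = 4, 10, 16 (where T_t is defined).
t=4: T_4 = 20.9167; y_4 − T_4 = 22 − 20.9167 = 1.0833
t=10: T_10 = 27.5833; y_10 − T_10 = 28 − 27.5833 = 0.4167
t=16: T_16 = 34.1667; y_16 − T_16 = 35 − 34.1667 = 0.8333
Mean deviation: (1.0833 + 0.4167 + 0.8333) / 3 = 0.78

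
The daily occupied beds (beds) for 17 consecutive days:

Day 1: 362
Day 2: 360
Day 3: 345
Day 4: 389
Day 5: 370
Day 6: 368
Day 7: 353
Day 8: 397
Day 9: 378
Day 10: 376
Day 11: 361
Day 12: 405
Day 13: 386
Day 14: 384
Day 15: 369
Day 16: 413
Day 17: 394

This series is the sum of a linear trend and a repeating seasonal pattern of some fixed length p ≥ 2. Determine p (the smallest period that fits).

First differences y_{t+1} − y_t: -2, -15, 44, -19, -2, -15, 44, -19, -2, -15, …
The difference pattern repeats every 4 terms and not for any smaller step, so p = 4.

4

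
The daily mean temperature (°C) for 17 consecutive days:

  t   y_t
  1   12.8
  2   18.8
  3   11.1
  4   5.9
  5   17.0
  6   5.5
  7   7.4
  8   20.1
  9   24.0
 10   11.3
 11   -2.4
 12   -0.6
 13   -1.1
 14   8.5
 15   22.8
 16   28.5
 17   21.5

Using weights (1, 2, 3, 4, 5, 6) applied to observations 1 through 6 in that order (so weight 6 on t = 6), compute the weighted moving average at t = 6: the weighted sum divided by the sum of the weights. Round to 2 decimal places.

Weighted sum: 1·12.8 + 2·18.8 + 3·11.1 + 4·5.9 + 5·17.0 + 6·5.5 = 12.8 + 37.6 + 33.3 + 23.6 + 85.0 + 33.0 = 225.3
Weight total: 1 + 2 + 3 + 4 + 5 + 6 = 21
WMA = 225.3 / 21 = 10.73

10.73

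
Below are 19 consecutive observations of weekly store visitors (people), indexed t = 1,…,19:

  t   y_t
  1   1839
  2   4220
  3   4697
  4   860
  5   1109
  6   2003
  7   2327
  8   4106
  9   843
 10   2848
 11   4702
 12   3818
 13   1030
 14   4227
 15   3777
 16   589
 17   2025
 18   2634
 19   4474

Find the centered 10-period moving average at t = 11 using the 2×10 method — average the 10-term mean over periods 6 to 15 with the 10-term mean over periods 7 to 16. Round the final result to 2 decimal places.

2897.40

Sum over 6–15: 2003 + 2327 + 4106 + 843 + 2848 + 4702 + 3818 + 1030 + 4227 + 3777 = 29681
Sum over 7–16: 2327 + 4106 + 843 + 2848 + 4702 + 3818 + 1030 + 4227 + 3777 + 589 = 28267
CMA at t=11 = (29681 + 28267) / (2·10) = 57948 / 20 = 2897.40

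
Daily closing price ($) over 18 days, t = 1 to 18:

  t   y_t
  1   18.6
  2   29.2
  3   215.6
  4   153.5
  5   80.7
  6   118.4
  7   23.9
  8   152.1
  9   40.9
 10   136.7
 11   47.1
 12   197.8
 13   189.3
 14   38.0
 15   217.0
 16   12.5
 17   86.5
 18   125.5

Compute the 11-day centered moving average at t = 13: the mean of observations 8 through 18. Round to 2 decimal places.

Sum of periods 8–18: 152.1 + 40.9 + 136.7 + 47.1 + 197.8 + 189.3 + 38.0 + 217.0 + 12.5 + 86.5 + 125.5 = 1243.4
Divide by 11: 1243.4 / 11 = 113.04

113.04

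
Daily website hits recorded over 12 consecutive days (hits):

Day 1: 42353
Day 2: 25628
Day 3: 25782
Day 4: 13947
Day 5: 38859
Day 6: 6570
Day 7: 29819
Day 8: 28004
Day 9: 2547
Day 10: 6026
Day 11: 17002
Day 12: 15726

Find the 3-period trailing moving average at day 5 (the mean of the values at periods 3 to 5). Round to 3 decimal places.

Sum of periods 3–5: 25782 + 13947 + 38859 = 78588
Divide by 3: 78588 / 3 = 26196.000

26196.000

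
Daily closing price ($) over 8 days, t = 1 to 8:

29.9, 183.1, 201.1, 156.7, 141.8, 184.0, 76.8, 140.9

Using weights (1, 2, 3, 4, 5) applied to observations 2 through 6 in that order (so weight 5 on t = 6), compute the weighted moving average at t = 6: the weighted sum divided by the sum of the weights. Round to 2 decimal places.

Weighted sum: 1·183.1 + 2·201.1 + 3·156.7 + 4·141.8 + 5·184.0 = 183.1 + 402.2 + 470.1 + 567.2 + 920.0 = 2542.6
Weight total: 1 + 2 + 3 + 4 + 5 = 15
WMA = 2542.6 / 15 = 169.51

169.51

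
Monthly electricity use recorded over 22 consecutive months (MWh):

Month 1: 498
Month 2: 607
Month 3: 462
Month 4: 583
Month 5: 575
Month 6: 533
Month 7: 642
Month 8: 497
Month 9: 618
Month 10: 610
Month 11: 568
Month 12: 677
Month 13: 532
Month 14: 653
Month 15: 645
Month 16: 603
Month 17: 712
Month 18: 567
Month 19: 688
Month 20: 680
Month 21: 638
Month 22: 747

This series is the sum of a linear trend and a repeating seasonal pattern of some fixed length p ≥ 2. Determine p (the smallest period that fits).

5

First differences y_{t+1} − y_t: 109, -145, 121, -8, -42, 109, -145, 121, -8, -42, 109, -145, …
The difference pattern repeats every 5 terms and not for any smaller step, so p = 5.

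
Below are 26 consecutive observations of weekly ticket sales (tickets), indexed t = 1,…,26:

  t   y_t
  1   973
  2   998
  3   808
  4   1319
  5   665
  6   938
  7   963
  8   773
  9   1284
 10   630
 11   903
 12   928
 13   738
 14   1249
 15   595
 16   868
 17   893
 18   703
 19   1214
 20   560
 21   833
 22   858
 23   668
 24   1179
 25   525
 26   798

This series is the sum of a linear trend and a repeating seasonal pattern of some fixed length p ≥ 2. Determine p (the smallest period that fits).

5

First differences y_{t+1} − y_t: 25, -190, 511, -654, 273, 25, -190, 511, -654, 273, 25, -190, …
The difference pattern repeats every 5 terms and not for any smaller step, so p = 5.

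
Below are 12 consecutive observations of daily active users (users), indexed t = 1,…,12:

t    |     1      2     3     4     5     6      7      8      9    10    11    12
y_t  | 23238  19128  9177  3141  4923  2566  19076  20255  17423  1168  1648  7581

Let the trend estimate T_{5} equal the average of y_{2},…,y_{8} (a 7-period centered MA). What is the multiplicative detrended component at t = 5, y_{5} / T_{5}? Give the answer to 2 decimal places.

Trend T_5 = (19128 + 9177 + 3141 + 4923 + 2566 + 19076 + 20255) / 7 = 78266/7 = 11180.8571
Ratio to trend: 4923 / 11180.8571 = 0.44

0.44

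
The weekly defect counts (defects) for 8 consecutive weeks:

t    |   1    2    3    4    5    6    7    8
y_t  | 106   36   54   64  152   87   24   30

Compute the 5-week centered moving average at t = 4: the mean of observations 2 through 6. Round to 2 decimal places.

Sum of periods 2–6: 36 + 54 + 64 + 152 + 87 = 393
Divide by 5: 393 / 5 = 78.60

78.60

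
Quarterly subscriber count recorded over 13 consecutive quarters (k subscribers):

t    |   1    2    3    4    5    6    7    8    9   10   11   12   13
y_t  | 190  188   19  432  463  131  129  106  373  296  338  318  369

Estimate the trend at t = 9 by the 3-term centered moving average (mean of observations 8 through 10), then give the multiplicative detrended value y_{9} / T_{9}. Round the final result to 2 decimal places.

Trend T_9 = (106 + 373 + 296) / 3 = 775/3 = 258.3333
Ratio to trend: 373 / 258.3333 = 1.44

1.44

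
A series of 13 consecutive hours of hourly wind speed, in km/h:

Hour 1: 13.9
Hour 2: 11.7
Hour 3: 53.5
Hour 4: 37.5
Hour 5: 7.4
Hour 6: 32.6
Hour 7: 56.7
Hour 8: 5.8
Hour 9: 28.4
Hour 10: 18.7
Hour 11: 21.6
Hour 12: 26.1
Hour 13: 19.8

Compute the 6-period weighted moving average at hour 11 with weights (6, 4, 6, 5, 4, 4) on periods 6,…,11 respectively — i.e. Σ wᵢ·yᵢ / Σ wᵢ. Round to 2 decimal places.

Weighted sum: 6·32.6 + 4·56.7 + 6·5.8 + 5·28.4 + 4·18.7 + 4·21.6 = 195.6 + 226.8 + 34.8 + 142.0 + 74.8 + 86.4 = 760.4
Weight total: 6 + 4 + 6 + 5 + 4 + 4 = 29
WMA = 760.4 / 29 = 26.22

26.22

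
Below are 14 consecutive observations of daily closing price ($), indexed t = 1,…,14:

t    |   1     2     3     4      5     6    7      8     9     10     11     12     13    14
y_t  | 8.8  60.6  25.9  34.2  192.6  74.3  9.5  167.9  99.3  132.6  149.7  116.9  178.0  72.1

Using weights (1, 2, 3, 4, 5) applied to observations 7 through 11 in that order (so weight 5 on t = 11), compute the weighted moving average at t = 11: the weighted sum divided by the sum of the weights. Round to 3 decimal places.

Weighted sum: 1·9.5 + 2·167.9 + 3·99.3 + 4·132.6 + 5·149.7 = 9.5 + 335.8 + 297.9 + 530.4 + 748.5 = 1922.1
Weight total: 1 + 2 + 3 + 4 + 5 = 15
WMA = 1922.1 / 15 = 128.140

128.140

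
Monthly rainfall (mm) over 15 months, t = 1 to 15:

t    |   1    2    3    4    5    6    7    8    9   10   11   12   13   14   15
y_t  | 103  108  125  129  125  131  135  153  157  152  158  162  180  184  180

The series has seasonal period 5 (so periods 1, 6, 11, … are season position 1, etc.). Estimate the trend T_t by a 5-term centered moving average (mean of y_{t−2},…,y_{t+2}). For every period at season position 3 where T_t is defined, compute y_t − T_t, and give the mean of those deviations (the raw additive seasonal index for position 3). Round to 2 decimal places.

Season position 3 occurs at t = 3, 8, 13 (where T_t is defined).
t=3: T_3 = 118.0000; y_3 − T_3 = 125 − 118.0000 = 7.0000
t=8: T_8 = 145.6000; y_8 − T_8 = 153 − 145.6000 = 7.4000
t=13: T_13 = 172.8000; y_13 − T_13 = 180 − 172.8000 = 7.2000
Mean deviation: (7.0000 + 7.4000 + 7.2000) / 3 = 7.20

7.20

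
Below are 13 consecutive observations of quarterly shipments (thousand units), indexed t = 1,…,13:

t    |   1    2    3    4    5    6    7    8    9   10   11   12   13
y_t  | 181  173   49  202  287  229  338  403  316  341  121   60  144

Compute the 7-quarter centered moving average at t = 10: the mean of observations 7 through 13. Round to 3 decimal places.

Sum of periods 7–13: 338 + 403 + 316 + 341 + 121 + 60 + 144 = 1723
Divide by 7: 1723 / 7 = 246.143

246.143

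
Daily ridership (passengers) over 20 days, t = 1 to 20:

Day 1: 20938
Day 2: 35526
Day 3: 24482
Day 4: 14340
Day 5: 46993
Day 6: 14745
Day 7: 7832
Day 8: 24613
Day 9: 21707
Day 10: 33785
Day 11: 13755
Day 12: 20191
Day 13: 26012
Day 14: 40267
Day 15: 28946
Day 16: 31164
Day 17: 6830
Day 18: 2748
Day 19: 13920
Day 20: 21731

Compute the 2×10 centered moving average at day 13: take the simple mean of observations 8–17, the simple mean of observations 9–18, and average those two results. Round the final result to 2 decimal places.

Sum over 8–17: 24613 + 21707 + 33785 + 13755 + 20191 + 26012 + 40267 + 28946 + 31164 + 6830 = 247270
Sum over 9–18: 21707 + 33785 + 13755 + 20191 + 26012 + 40267 + 28946 + 31164 + 6830 + 2748 = 225405
CMA at t=13 = (247270 + 225405) / (2·10) = 472675 / 20 = 23633.75

23633.75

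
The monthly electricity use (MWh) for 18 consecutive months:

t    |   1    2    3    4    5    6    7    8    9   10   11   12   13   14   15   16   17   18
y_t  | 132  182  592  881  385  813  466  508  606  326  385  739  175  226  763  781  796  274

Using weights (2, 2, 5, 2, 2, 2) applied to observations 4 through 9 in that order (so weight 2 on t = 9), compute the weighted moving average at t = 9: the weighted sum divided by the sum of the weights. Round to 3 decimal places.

Weighted sum: 2·881 + 2·385 + 5·813 + 2·466 + 2·508 + 2·606 = 1762 + 770 + 4065 + 932 + 1016 + 1212 = 9757
Weight total: 2 + 2 + 5 + 2 + 2 + 2 = 15
WMA = 9757 / 15 = 650.467

650.467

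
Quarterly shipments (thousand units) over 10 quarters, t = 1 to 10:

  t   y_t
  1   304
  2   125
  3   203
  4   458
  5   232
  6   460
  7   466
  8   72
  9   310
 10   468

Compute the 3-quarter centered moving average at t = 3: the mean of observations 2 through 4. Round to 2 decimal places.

Sum of periods 2–4: 125 + 203 + 458 = 786
Divide by 3: 786 / 3 = 262.00

262.00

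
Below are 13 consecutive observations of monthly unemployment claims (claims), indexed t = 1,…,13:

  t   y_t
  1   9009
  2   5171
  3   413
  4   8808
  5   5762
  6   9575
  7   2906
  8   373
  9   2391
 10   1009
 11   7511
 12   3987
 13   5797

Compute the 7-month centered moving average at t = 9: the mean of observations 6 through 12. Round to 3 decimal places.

3964.571

Sum of periods 6–12: 9575 + 2906 + 373 + 2391 + 1009 + 7511 + 3987 = 27752
Divide by 7: 27752 / 7 = 3964.571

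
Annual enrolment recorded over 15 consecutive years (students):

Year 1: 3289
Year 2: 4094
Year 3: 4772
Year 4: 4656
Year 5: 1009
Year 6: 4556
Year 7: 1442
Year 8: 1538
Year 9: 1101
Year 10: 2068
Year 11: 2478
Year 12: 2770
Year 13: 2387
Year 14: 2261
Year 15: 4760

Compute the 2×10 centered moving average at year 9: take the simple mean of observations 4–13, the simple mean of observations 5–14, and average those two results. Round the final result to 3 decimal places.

Sum over 4–13: 4656 + 1009 + 4556 + 1442 + 1538 + 1101 + 2068 + 2478 + 2770 + 2387 = 24005
Sum over 5–14: 1009 + 4556 + 1442 + 1538 + 1101 + 2068 + 2478 + 2770 + 2387 + 2261 = 21610
CMA at t=9 = (24005 + 21610) / (2·10) = 45615 / 20 = 2280.750

2280.750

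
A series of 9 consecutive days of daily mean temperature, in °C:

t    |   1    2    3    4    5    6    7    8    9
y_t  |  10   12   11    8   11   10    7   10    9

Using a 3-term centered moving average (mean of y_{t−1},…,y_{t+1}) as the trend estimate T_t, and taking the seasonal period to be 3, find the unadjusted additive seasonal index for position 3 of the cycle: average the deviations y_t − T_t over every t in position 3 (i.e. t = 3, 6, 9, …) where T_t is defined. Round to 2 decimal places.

Season position 3 occurs at t = 3, 6 (where T_t is defined).
t=3: T_3 = 10.3333; y_3 − T_3 = 11 − 10.3333 = 0.6667
t=6: T_6 = 9.3333; y_6 − T_6 = 10 − 9.3333 = 0.6667
Mean deviation: (0.6667 + 0.6667) / 2 = 0.67

0.67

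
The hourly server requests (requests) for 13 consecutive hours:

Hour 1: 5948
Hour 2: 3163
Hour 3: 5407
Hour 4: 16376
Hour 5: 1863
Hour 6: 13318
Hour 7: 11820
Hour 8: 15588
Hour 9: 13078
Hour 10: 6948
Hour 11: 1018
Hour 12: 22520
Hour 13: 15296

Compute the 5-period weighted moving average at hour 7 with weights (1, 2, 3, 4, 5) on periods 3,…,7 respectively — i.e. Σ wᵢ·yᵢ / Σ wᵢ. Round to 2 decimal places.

10408.00

Weighted sum: 1·5407 + 2·16376 + 3·1863 + 4·13318 + 5·11820 = 5407 + 32752 + 5589 + 53272 + 59100 = 156120
Weight total: 1 + 2 + 3 + 4 + 5 = 15
WMA = 156120 / 15 = 10408.00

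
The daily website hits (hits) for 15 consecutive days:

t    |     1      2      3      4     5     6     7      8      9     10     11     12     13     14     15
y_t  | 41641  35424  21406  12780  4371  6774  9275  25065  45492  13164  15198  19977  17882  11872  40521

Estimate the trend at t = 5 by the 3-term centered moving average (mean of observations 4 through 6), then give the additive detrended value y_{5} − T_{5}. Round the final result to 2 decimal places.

Trend T_5 = (12780 + 4371 + 6774) / 3 = 23925/3 = 7975.0000
Detrended value: 4371 − 7975.0000 = -3604.00

-3604.00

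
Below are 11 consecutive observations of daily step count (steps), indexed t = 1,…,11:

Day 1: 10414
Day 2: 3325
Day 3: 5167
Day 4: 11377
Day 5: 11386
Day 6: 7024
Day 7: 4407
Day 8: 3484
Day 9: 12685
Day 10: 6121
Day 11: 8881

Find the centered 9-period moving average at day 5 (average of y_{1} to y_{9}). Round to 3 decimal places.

Sum of periods 1–9: 10414 + 3325 + 5167 + 11377 + 11386 + 7024 + 4407 + 3484 + 12685 = 69269
Divide by 9: 69269 / 9 = 7696.556

7696.556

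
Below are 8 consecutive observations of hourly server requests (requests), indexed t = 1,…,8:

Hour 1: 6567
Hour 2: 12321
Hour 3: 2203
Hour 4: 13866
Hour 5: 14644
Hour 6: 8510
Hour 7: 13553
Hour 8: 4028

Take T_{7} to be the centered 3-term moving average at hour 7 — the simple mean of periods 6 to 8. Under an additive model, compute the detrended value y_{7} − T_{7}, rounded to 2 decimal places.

4856.00

Trend T_7 = (8510 + 13553 + 4028) / 3 = 26091/3 = 8697.0000
Detrended value: 13553 − 8697.0000 = 4856.00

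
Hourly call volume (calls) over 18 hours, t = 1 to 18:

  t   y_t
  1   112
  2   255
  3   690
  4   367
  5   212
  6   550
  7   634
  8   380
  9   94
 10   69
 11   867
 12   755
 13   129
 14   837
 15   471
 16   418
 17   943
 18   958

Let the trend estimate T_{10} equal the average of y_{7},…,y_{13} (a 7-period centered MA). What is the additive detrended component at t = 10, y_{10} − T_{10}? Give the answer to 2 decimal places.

Trend T_10 = (634 + 380 + 94 + 69 + 867 + 755 + 129) / 7 = 2928/7 = 418.2857
Detrended value: 69 − 418.2857 = -349.29

-349.29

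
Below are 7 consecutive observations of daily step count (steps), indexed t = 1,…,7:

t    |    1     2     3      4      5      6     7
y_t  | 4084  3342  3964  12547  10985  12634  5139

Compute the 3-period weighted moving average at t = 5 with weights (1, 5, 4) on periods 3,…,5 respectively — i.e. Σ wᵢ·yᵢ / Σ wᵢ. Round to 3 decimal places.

Weighted sum: 1·3964 + 5·12547 + 4·10985 = 3964 + 62735 + 43940 = 110639
Weight total: 1 + 5 + 4 = 10
WMA = 110639 / 10 = 11063.900

11063.900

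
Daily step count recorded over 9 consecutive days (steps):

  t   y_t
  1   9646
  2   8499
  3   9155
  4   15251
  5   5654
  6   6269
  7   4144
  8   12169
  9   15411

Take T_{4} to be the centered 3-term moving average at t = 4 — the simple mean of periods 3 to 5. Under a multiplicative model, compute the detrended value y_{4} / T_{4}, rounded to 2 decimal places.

Trend T_4 = (9155 + 15251 + 5654) / 3 = 30060/3 = 10020.0000
Ratio to trend: 15251 / 10020.0000 = 1.52

1.52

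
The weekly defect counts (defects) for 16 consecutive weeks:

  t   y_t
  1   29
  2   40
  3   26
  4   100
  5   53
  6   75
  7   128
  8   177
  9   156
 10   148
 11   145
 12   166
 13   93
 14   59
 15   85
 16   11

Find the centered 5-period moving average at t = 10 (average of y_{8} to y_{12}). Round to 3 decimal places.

158.400

Sum of periods 8–12: 177 + 156 + 148 + 145 + 166 = 792
Divide by 5: 792 / 5 = 158.400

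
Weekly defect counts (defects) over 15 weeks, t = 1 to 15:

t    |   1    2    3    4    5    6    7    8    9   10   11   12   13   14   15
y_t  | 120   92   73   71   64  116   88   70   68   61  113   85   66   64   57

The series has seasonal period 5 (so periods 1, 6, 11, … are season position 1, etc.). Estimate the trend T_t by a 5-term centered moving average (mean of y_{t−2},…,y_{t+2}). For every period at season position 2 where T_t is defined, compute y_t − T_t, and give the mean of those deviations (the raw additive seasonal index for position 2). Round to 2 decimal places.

Season position 2 occurs at t = 7, 12 (where T_t is defined).
t=7: T_7 = 81.2000; y_7 − T_7 = 88 − 81.2000 = 6.8000
t=12: T_12 = 77.8000; y_12 − T_12 = 85 − 77.8000 = 7.2000
Mean deviation: (6.8000 + 7.2000) / 2 = 7.00

7.00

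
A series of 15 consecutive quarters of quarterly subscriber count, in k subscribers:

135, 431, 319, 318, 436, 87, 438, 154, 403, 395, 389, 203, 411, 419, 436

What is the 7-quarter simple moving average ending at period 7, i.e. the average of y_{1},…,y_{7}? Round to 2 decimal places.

Sum of periods 1–7: 135 + 431 + 319 + 318 + 436 + 87 + 438 = 2164
Divide by 7: 2164 / 7 = 309.14

309.14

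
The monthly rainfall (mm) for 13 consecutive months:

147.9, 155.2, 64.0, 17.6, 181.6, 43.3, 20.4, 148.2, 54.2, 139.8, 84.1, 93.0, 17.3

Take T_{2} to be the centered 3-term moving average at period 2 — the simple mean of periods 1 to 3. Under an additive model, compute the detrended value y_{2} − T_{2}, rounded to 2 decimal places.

32.83

Trend T_2 = (147.9 + 155.2 + 64.0) / 3 = 367.1/3 = 122.3667
Detrended value: 155.2 − 122.3667 = 32.83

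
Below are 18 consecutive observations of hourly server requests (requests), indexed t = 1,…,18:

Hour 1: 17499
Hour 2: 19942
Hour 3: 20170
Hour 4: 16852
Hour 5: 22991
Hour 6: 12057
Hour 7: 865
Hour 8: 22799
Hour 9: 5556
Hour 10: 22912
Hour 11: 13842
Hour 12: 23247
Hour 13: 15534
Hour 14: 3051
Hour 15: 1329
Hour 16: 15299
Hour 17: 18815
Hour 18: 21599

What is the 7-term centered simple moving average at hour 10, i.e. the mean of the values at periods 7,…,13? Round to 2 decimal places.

Sum of periods 7–13: 865 + 22799 + 5556 + 22912 + 13842 + 23247 + 15534 = 104755
Divide by 7: 104755 / 7 = 14965.00

14965.00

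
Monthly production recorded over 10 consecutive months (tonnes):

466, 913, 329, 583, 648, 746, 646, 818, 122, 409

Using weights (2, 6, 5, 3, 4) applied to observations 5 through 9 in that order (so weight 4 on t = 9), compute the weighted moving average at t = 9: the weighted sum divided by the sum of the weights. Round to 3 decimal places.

597.200

Weighted sum: 2·648 + 6·746 + 5·646 + 3·818 + 4·122 = 1296 + 4476 + 3230 + 2454 + 488 = 11944
Weight total: 2 + 6 + 5 + 3 + 4 = 20
WMA = 11944 / 20 = 597.200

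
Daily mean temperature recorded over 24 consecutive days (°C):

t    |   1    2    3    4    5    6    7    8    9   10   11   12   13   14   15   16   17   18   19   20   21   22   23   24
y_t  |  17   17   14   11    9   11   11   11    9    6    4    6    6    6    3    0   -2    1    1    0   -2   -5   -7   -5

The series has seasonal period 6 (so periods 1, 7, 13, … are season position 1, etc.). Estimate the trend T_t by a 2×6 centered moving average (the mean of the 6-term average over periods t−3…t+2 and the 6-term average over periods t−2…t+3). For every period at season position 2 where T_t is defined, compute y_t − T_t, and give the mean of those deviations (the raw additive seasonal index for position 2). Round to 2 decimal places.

Season position 2 occurs at t = 8, 14, 20 (where T_t is defined).
t=8: T_8 = 9.0833; y_8 − T_8 = 11 − 9.0833 = 1.9167
t=14: T_14 = 3.6667; y_14 − T_14 = 6 − 3.6667 = 2.3333
t=20: T_20 = -1.5833; y_20 − T_20 = 0 − -1.5833 = 1.5833
Mean deviation: (1.9167 + 2.3333 + 1.5833) / 3 = 1.94

1.94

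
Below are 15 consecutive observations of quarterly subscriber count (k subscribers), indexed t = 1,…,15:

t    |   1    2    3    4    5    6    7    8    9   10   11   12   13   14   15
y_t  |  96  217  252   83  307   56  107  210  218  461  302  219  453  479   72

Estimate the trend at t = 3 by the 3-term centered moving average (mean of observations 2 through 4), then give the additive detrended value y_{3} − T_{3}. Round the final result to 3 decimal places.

Trend T_3 = (217 + 252 + 83) / 3 = 552/3 = 184.00000
Detrended value: 252 − 184.00000 = 68.000

68.000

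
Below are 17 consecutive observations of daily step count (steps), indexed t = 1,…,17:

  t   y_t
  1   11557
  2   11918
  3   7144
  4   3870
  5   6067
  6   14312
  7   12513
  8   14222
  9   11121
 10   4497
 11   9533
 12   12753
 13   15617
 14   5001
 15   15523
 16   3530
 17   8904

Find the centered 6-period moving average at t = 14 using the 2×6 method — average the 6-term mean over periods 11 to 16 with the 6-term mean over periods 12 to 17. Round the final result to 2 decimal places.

10273.75

Sum over 11–16: 9533 + 12753 + 15617 + 5001 + 15523 + 3530 = 61957
Sum over 12–17: 12753 + 15617 + 5001 + 15523 + 3530 + 8904 = 61328
CMA at t=14 = (61957 + 61328) / (2·6) = 123285 / 12 = 10273.75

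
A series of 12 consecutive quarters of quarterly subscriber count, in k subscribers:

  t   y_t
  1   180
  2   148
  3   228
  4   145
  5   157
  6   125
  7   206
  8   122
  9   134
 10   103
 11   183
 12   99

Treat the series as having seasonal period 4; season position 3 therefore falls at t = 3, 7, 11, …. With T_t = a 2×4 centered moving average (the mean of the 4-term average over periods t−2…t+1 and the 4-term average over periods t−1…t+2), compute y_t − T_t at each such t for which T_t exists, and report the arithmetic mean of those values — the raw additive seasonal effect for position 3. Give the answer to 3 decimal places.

56.000

Season position 3 occurs at t = 3, 7 (where T_t is defined).
t=3: T_3 = 172.37500; y_3 − T_3 = 228 − 172.37500 = 55.62500
t=7: T_7 = 149.62500; y_7 − T_7 = 206 − 149.62500 = 56.37500
Mean deviation: (55.62500 + 56.37500) / 2 = 56.000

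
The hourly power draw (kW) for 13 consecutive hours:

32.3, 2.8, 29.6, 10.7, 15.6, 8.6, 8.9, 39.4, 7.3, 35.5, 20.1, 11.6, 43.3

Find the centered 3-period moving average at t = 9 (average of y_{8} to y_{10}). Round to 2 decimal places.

27.40

Sum of periods 8–10: 39.4 + 7.3 + 35.5 = 82.2
Divide by 3: 82.2 / 3 = 27.40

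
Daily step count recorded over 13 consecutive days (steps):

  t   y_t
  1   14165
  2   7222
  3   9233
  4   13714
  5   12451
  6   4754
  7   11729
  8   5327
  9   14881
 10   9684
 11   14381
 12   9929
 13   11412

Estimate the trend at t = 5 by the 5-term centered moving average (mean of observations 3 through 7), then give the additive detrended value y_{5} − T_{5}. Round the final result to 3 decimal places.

2074.800

Trend T_5 = (9233 + 13714 + 12451 + 4754 + 11729) / 5 = 51881/5 = 10376.20000
Detrended value: 12451 − 10376.20000 = 2074.800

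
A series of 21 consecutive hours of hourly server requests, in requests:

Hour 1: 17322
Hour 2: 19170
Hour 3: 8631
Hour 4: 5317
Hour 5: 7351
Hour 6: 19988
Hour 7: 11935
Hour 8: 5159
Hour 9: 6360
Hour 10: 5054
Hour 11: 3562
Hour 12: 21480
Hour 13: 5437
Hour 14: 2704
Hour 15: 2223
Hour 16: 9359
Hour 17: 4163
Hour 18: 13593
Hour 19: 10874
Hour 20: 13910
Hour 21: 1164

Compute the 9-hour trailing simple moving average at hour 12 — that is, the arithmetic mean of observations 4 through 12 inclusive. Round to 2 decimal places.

Sum of periods 4–12: 5317 + 7351 + 19988 + 11935 + 5159 + 6360 + 5054 + 3562 + 21480 = 86206
Divide by 9: 86206 / 9 = 9578.44

9578.44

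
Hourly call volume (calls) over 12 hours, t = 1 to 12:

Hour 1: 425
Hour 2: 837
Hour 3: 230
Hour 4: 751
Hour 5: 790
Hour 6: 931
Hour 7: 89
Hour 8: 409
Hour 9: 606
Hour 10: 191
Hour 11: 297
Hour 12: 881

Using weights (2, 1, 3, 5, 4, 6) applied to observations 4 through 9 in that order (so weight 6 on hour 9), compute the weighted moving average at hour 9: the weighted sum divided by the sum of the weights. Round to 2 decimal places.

Weighted sum: 2·751 + 1·790 + 3·931 + 5·89 + 4·409 + 6·606 = 1502 + 790 + 2793 + 445 + 1636 + 3636 = 10802
Weight total: 2 + 1 + 3 + 5 + 4 + 6 = 21
WMA = 10802 / 21 = 514.38

514.38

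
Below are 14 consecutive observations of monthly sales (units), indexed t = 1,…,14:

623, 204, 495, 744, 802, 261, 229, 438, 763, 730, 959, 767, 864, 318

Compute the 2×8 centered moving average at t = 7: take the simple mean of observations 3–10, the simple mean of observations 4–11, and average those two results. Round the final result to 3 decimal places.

586.750

Sum over 3–10: 495 + 744 + 802 + 261 + 229 + 438 + 763 + 730 = 4462
Sum over 4–11: 744 + 802 + 261 + 229 + 438 + 763 + 730 + 959 = 4926
CMA at t=7 = (4462 + 4926) / (2·8) = 9388 / 16 = 586.750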